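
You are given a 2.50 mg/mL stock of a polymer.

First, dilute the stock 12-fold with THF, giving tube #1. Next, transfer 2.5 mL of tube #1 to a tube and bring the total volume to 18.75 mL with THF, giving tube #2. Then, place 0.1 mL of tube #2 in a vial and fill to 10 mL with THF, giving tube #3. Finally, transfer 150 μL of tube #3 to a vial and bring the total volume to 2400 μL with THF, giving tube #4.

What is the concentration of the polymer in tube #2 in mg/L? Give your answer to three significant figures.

27.8 mg/L

Step 1: 12-fold → factor 12
Step 2: 2.5 mL brought to 18.75 mL → factor 18.75/2.5 = 7.5
Dilution factor through tube #2 = 12 × 7.5 = 90
[tube #2] = 2.50 mg/mL / 90 = 0.02778 mg/mL = 27.8 mg/L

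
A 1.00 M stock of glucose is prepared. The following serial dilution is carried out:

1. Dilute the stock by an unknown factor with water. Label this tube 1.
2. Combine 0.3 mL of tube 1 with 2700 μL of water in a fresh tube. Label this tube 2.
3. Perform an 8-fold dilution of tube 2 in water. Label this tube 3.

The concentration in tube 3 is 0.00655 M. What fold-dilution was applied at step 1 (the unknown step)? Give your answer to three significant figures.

1.91-fold

Step 1: unknown factor x
Step 2: 0.3 mL + 2700 μL = 3 mL total → factor 3/0.3 = 10
Step 3: 8-fold → factor 8
Product of known-step factors = 80
Overall factor = 1.00 M / (0.00655 M) = 152.67
x = 152.67 / 80 = 1.91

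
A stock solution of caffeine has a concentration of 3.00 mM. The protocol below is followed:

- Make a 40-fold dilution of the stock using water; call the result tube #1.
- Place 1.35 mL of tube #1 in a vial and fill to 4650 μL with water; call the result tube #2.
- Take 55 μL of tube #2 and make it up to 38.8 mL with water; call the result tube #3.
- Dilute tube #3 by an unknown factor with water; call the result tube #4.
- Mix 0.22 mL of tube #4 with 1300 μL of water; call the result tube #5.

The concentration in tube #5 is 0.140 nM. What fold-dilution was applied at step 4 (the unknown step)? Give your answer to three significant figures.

31.9-fold

Step 1: 40-fold → factor 40
Step 2: 1.35 mL brought to 4650 μL → factor 4.65/1.35 = 3.4444
Step 3: 55 μL brought to 38.8 mL → factor 38800/55 = 705.45
Step 4: unknown factor x
Step 5: 0.22 mL + 1300 μL = 1.52 mL total → factor 1.52/0.22 = 6.9091
Product of known-step factors = 6.7154 × 10^5
Overall factor = 3.00 mM / (0.140 nM) = 2.1429 × 10^7
x = 2.1429 × 10^7 / 6.7154 × 10^5 = 31.9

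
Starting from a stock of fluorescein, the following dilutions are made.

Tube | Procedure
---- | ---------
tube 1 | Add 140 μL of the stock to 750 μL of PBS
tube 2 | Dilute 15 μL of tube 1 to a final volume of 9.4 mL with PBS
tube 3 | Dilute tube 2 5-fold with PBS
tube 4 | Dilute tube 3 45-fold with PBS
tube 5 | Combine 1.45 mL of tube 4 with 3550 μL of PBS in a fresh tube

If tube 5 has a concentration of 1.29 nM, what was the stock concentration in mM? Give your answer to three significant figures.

3.99 mM

Step 1: 140 μL + 750 μL = 890 μL total → factor 890/140 = 6.3571
Step 2: 15 μL brought to 9.4 mL → factor 9400/15 = 626.67
Step 3: 5-fold → factor 5
Step 4: 45-fold → factor 45
Step 5: 1.45 mL + 3550 μL = 5 mL total → factor 5/1.45 = 3.4483
Overall dilution factor = 6.3571 × 626.67 × 5 × 45 × 3.4483 = 3.0909 × 10^6
Stock = 1.29 nM × 3.0909 × 10^6 = 3.987 × 10^6 nM = 3.99 mM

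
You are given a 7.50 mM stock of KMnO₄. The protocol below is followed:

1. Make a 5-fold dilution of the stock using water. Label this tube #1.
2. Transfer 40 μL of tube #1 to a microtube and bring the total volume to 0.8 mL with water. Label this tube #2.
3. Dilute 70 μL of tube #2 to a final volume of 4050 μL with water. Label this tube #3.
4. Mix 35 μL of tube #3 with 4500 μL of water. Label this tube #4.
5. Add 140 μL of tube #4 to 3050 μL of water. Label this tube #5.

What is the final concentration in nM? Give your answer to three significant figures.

Step 1: 5-fold → factor 5
Step 2: 40 μL brought to 0.8 mL → factor 800/40 = 20
Step 3: 70 μL brought to 4050 μL → factor 4050/70 = 57.857
Step 4: 35 μL + 4500 μL = 4535 μL total → factor 4535/35 = 129.57
Step 5: 140 μL + 3050 μL = 3190 μL total → factor 3190/140 = 22.786
Overall dilution factor = 5 × 20 × 57.857 × 129.57 × 22.786 = 1.7082 × 10^7
Final = 7.50 mM / 1.7082 × 10^7 = 4.391 × 10^-7 mM = 0.439 nM

0.439 nM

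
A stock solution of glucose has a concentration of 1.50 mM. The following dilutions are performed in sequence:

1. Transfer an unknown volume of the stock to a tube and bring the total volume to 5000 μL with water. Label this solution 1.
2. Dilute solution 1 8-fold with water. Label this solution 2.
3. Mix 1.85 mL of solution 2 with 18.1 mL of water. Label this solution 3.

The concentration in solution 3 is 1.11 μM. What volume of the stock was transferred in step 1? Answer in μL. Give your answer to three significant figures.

319 μL

Step 1: v brought to 5000 μL → factor = 5000 μL/v
Step 2: 8-fold → factor 8
Step 3: 1.85 mL + 18.1 mL = 19.95 mL total → factor 19.95/1.85 = 10.784
Product of known-step factors = 86.27
Overall factor = 1.50 mM / (1.11 μM) = 1351.4
Step-1 factor = 1351.4 / 86.27 = 15.664
v = 5000 μL / 15.664 = 319 μL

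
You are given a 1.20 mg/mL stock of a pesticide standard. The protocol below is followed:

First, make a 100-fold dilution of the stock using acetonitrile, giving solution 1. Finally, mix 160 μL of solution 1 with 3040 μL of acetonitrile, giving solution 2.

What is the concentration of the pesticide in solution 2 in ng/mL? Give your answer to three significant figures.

Step 1: 100-fold → factor 100
Step 2: 160 μL + 3040 μL = 3200 μL total → factor 3200/160 = 20
Overall dilution factor = 100 × 20 = 2000
Final = 1.20 mg/mL / 2000 = 0.0006000 mg/mL = 600 ng/mL

600 ng/mL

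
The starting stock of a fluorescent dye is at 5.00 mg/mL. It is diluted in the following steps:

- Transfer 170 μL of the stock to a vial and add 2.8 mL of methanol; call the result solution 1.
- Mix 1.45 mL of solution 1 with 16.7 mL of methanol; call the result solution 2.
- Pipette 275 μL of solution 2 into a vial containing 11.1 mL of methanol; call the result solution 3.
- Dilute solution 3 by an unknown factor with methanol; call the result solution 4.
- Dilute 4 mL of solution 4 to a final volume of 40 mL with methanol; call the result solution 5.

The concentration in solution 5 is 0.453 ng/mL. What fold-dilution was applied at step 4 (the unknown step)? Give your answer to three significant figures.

122-fold

Step 1: 170 μL + 2.8 mL = 2970 μL total → factor 2970/170 = 17.471
Step 2: 1.45 mL + 16.7 mL = 18.15 mL total → factor 18.15/1.45 = 12.517
Step 3: 275 μL + 11.1 mL = 11375 μL total → factor 11375/275 = 41.364
Step 4: unknown factor x
Step 5: 4 mL brought to 40 mL → factor 40/4 = 10
Product of known-step factors = 90455
Overall factor = 5.00 mg/mL / (0.453 ng/mL) = 1.1038 × 10^7
x = 1.1038 × 10^7 / 90455 = 122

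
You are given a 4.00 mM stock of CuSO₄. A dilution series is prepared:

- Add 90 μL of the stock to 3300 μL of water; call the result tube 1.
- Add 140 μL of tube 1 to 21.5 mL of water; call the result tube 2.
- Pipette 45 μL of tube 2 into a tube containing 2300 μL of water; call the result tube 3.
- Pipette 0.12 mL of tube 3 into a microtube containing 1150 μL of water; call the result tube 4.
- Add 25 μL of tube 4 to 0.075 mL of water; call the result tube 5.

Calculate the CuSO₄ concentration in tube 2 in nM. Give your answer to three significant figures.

Step 1: 90 μL + 3300 μL = 3390 μL total → factor 3390/90 = 37.667
Step 2: 140 μL + 21.5 mL = 21640 μL total → factor 21640/140 = 154.57
Dilution factor through tube 2 = 37.667 × 154.57 = 5822.2
[tube 2] = 4.00 mM / 5822.2 = 0.0006870 mM = 687 nM

687 nM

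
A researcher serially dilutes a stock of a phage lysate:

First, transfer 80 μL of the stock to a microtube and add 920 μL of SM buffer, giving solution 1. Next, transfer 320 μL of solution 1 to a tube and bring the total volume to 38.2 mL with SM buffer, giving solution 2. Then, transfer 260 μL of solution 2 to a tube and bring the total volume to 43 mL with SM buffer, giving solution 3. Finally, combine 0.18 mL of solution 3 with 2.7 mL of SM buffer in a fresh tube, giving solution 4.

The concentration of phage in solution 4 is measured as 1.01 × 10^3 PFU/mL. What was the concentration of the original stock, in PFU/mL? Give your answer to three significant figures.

3.99 × 10^9 PFU/mL

Step 1: 80 μL + 920 μL = 1000 μL total → factor 1000/80 = 12.5
Step 2: 320 μL brought to 38.2 mL → factor 38200/320 = 119.38
Step 3: 260 μL brought to 43 mL → factor 43000/260 = 165.38
Step 4: 0.18 mL + 2.7 mL = 2.88 mL total → factor 2.88/0.18 = 16
Overall dilution factor = 12.5 × 119.38 × 165.38 × 16 = 3.9486 × 10^6
Stock = 1.01 × 10^3 PFU/mL × 3.9486 × 10^6 = 3.99 × 10^9 PFU/mL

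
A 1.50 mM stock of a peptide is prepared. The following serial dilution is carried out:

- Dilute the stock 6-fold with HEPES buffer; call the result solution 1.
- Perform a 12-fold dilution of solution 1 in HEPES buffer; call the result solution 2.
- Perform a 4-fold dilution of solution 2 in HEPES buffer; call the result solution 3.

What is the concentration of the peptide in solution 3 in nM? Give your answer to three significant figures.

Step 1: 6-fold → factor 6
Step 2: 12-fold → factor 12
Step 3: 4-fold → factor 4
Overall dilution factor = 6 × 12 × 4 = 288
Final = 1.50 mM / 288 = 0.005208 mM = 5.21 × 10^3 nM

5.21 × 10^3 nM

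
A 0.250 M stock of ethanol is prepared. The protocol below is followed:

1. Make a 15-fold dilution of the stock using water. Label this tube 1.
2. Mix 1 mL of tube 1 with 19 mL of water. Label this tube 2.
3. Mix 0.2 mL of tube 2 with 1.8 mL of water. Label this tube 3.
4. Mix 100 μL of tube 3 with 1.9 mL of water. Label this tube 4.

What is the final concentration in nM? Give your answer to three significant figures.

4.17 × 10^3 nM

Step 1: 15-fold → factor 15
Step 2: 1 mL + 19 mL = 20 mL total → factor 20/1 = 20
Step 3: 0.2 mL + 1.8 mL = 2 mL total → factor 2/0.2 = 10
Step 4: 100 μL + 1.9 mL = 2000 μL total → factor 2000/100 = 20
Overall dilution factor = 15 × 20 × 10 × 20 = 60000
Final = 0.250 M / 60000 = 4.167 × 10^-6 M = 4.17 × 10^3 nM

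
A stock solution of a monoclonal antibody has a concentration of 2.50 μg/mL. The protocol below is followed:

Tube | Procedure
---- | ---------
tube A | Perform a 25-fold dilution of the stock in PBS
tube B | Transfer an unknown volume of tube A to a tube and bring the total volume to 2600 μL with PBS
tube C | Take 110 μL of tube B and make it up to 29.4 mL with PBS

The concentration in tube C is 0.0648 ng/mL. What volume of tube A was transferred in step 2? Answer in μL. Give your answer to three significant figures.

450 μL

Step 1: 25-fold → factor 25
Step 2: v brought to 2600 μL → factor = 2600 μL/v
Step 3: 110 μL brought to 29.4 mL → factor 29400/110 = 267.27
Product of known-step factors = 6681.8
Overall factor = 2.50 μg/mL / (0.0648 ng/mL) = 38580
Step-2 factor = 38580 / 6681.8 = 5.7739
v = 2600 μL / 5.7739 = 450 μL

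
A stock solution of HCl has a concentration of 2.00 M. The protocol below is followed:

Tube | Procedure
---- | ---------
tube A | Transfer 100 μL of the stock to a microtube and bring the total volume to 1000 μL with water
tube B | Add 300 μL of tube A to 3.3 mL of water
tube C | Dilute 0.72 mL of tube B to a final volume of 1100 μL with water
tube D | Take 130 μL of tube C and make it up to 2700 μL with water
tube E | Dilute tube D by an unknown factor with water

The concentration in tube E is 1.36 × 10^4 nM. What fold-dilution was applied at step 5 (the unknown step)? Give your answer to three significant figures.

38.6-fold

Step 1: 100 μL brought to 1000 μL → factor 1000/100 = 10
Step 2: 300 μL + 3.3 mL = 3600 μL total → factor 3600/300 = 12
Step 3: 0.72 mL brought to 1100 μL → factor 1.1/0.72 = 1.5278
Step 4: 130 μL brought to 2700 μL → factor 2700/130 = 20.769
Step 5: unknown factor x
Product of known-step factors = 3807.7
Overall factor = 2.00 M / (1.36 × 10^4 nM) = 1.4706 × 10^5
x = 1.4706 × 10^5 / 3807.7 = 38.6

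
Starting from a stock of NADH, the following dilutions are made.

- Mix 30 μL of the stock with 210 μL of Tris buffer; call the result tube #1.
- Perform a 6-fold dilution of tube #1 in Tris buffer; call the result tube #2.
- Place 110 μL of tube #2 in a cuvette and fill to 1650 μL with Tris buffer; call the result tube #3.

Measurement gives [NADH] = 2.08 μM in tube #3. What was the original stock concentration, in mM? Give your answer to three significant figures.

Step 1: 30 μL + 210 μL = 240 μL total → factor 240/30 = 8
Step 2: 6-fold → factor 6
Step 3: 110 μL brought to 1650 μL → factor 1650/110 = 15
Overall dilution factor = 8 × 6 × 15 = 720
Stock = 2.08 μM × 720 = 1498 μM = 1.50 mM

1.50 mM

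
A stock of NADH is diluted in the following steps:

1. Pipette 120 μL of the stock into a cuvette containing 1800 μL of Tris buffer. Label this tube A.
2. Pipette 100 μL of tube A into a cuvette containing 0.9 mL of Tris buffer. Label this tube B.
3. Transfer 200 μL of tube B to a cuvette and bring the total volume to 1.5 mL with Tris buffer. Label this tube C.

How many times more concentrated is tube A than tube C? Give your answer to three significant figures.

Step 1: 120 μL + 1800 μL = 1920 μL total → factor 1920/120 = 16
Step 2: 100 μL + 0.9 mL = 1000 μL total → factor 1000/100 = 10
Step 3: 200 μL brought to 1.5 mL → factor 1500/200 = 7.5
Dilution factor to tube A = 16; to tube C = 1200
[tube A]/[tube C] = (factor to tube C)/(factor to tube A) = 1200/16 = 75.0

75.0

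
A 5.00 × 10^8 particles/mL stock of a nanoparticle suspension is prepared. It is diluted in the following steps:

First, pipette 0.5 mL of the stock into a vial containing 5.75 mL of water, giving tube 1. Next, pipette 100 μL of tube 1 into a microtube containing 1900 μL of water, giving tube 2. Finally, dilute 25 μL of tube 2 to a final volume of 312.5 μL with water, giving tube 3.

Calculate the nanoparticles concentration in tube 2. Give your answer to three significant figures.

Step 1: 0.5 mL + 5.75 mL = 6.25 mL total → factor 6.25/0.5 = 12.5
Step 2: 100 μL + 1900 μL = 2000 μL total → factor 2000/100 = 20
Dilution factor through tube 2 = 12.5 × 20 = 250
[tube 2] = 5.00 × 10^8 particles/mL / 250 = 2.00 × 10^6 particles/mL

2.00 × 10^6 particles/mL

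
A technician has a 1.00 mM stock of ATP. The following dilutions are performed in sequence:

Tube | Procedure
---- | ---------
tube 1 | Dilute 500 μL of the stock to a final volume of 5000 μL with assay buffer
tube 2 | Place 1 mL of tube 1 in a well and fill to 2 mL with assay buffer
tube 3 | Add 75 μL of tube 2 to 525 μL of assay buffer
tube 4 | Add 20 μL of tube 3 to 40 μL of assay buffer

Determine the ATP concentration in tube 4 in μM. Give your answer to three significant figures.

Step 1: 500 μL brought to 5000 μL → factor 5000/500 = 10
Step 2: 1 mL brought to 2 mL → factor 2/1 = 2
Step 3: 75 μL + 525 μL = 600 μL total → factor 600/75 = 8
Step 4: 20 μL + 40 μL = 60 μL total → factor 60/20 = 3
Overall dilution factor = 10 × 2 × 8 × 3 = 480
Final = 1.00 mM / 480 = 0.002083 mM = 2.08 μM

2.08 μM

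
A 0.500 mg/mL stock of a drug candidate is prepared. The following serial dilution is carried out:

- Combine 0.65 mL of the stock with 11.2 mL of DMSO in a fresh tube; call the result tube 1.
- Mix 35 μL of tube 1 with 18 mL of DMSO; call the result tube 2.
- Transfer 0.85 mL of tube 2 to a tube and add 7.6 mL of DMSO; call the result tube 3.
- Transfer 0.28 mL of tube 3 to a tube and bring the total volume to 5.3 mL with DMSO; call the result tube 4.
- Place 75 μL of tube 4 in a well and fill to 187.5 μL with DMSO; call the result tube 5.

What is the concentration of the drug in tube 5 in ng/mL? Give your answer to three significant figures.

0.113 ng/mL

Step 1: 0.65 mL + 11.2 mL = 11.85 mL total → factor 11.85/0.65 = 18.231
Step 2: 35 μL + 18 mL = 18035 μL total → factor 18035/35 = 515.29
Step 3: 0.85 mL + 7.6 mL = 8.45 mL total → factor 8.45/0.85 = 9.9412
Step 4: 0.28 mL brought to 5.3 mL → factor 5.3/0.28 = 18.929
Step 5: 75 μL brought to 187.5 μL → factor 187.5/75 = 2.5
Overall dilution factor = 18.231 × 515.29 × 9.9412 × 18.929 × 2.5 = 4.4193 × 10^6
Final = 0.500 mg/mL / 4.4193 × 10^6 = 1.131 × 10^-7 mg/mL = 0.113 ng/mL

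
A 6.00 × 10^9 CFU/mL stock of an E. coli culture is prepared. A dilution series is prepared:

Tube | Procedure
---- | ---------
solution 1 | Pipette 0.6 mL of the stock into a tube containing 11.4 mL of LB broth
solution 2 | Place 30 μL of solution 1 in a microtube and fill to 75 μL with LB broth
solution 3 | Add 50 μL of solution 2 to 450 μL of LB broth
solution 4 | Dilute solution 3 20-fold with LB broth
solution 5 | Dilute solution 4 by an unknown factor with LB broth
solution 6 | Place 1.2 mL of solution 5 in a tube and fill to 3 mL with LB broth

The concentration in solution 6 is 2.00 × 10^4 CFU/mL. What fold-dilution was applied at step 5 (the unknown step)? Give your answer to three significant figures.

Step 1: 0.6 mL + 11.4 mL = 12 mL total → factor 12/0.6 = 20
Step 2: 30 μL brought to 75 μL → factor 75/30 = 2.5
Step 3: 50 μL + 450 μL = 500 μL total → factor 500/50 = 10
Step 4: 20-fold → factor 20
Step 5: unknown factor x
Step 6: 1.2 mL brought to 3 mL → factor 3/1.2 = 2.5
Product of known-step factors = 25000
Overall factor = 6.00 × 10^9 CFU/mL / (2.00 × 10^4 CFU/mL) = 3 × 10^5
x = 3 × 10^5 / 25000 = 12.0

12.0-fold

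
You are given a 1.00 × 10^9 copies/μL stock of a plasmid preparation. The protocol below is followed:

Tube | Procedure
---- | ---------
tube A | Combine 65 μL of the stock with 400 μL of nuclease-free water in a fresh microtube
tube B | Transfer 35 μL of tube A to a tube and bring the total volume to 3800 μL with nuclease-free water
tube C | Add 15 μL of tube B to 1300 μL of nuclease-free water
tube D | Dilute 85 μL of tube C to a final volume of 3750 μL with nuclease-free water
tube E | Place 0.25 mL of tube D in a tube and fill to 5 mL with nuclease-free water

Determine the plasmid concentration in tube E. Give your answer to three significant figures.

16.6 copies/μL

Step 1: 65 μL + 400 μL = 465 μL total → factor 465/65 = 7.1538
Step 2: 35 μL brought to 3800 μL → factor 3800/35 = 108.57
Step 3: 15 μL + 1300 μL = 1315 μL total → factor 1315/15 = 87.667
Step 4: 85 μL brought to 3750 μL → factor 3750/85 = 44.118
Step 5: 0.25 mL brought to 5 mL → factor 5/0.25 = 20
Overall dilution factor = 7.1538 × 108.57 × 87.667 × 44.118 × 20 = 6.008 × 10^7
Final = 1.00 × 10^9 copies/μL / 6.008 × 10^7 = 16.6 copies/μL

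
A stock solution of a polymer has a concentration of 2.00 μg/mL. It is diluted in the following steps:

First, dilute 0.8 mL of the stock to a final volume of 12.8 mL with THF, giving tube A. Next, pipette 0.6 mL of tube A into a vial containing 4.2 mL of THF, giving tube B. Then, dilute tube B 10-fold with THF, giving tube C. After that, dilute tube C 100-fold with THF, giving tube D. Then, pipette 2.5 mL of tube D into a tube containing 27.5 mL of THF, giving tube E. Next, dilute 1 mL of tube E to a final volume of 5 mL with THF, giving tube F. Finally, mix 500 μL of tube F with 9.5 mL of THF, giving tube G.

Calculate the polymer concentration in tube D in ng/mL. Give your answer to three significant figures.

0.0156 ng/mL

Step 1: 0.8 mL brought to 12.8 mL → factor 12.8/0.8 = 16
Step 2: 0.6 mL + 4.2 mL = 4.8 mL total → factor 4.8/0.6 = 8
Step 3: 10-fold → factor 10
Step 4: 100-fold → factor 100
Dilution factor through tube D = 16 × 8 × 10 × 100 = 1.28 × 10^5
[tube D] = 2.00 μg/mL / 1.28 × 10^5 = 1.563 × 10^-5 μg/mL = 0.0156 ng/mL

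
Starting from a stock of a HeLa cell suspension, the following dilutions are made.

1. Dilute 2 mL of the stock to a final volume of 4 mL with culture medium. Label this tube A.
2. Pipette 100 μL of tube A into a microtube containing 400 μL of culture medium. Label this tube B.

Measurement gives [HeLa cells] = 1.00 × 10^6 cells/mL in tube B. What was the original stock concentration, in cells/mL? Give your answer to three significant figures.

1.00 × 10^7 cells/mL

Step 1: 2 mL brought to 4 mL → factor 4/2 = 2
Step 2: 100 μL + 400 μL = 500 μL total → factor 500/100 = 5
Overall dilution factor = 2 × 5 = 10
Stock = 1.00 × 10^6 cells/mL × 10 = 1.00 × 10^7 cells/mL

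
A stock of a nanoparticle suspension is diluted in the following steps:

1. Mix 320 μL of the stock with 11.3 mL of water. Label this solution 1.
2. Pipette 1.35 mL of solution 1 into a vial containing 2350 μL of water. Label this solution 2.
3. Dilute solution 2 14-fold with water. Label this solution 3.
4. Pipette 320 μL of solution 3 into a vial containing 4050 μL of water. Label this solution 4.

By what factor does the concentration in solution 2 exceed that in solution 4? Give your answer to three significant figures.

Step 1: 320 μL + 11.3 mL = 11620 μL total → factor 11620/320 = 36.312
Step 2: 1.35 mL + 2350 μL = 3.7 mL total → factor 3.7/1.35 = 2.7407
Step 3: 14-fold → factor 14
Step 4: 320 μL + 4050 μL = 4370 μL total → factor 4370/320 = 13.656
Dilution factor to solution 2 = 99.523; to solution 4 = 19028
[solution 2]/[solution 4] = (factor to solution 4)/(factor to solution 2) = 19028/99.523 = 191

191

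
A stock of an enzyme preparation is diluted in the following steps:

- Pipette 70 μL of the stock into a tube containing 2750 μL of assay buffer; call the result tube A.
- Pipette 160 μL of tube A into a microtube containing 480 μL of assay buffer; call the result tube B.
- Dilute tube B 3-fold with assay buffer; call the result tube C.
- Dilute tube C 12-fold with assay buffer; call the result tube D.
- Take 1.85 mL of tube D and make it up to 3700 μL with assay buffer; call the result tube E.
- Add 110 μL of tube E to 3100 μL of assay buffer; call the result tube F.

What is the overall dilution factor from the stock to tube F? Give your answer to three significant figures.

3.39 × 10^5

Step 1: 70 μL + 2750 μL = 2820 μL total → factor 2820/70 = 40.286
Step 2: 160 μL + 480 μL = 640 μL total → factor 640/160 = 4
Step 3: 3-fold → factor 3
Step 4: 12-fold → factor 12
Step 5: 1.85 mL brought to 3700 μL → factor 3.7/1.85 = 2
Step 6: 110 μL + 3100 μL = 3210 μL total → factor 3210/110 = 29.182
Overall dilution factor = 40.286 × 4 × 3 × 12 × 2 × 29.182 = 3.3858 × 10^5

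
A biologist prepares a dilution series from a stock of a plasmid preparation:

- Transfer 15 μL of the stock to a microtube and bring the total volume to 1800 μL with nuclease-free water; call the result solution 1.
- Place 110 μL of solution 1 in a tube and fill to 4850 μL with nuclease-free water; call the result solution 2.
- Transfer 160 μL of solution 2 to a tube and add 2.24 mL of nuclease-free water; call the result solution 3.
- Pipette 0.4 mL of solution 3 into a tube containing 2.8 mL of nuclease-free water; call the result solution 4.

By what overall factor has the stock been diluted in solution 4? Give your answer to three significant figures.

6.35 × 10^5

Step 1: 15 μL brought to 1800 μL → factor 1800/15 = 120
Step 2: 110 μL brought to 4850 μL → factor 4850/110 = 44.091
Step 3: 160 μL + 2.24 mL = 2400 μL total → factor 2400/160 = 15
Step 4: 0.4 mL + 2.8 mL = 3.2 mL total → factor 3.2/0.4 = 8
Overall dilution factor = 120 × 44.091 × 15 × 8 = 6.3491 × 10^5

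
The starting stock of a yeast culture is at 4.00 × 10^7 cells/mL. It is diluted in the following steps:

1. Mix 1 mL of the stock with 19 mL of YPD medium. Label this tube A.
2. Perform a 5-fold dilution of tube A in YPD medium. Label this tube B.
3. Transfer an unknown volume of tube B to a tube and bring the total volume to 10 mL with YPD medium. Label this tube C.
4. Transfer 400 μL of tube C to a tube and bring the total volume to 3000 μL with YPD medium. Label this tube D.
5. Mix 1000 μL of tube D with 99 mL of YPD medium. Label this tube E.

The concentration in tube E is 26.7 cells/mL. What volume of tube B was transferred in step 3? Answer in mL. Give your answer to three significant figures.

Step 1: 1 mL + 19 mL = 20 mL total → factor 20/1 = 20
Step 2: 5-fold → factor 5
Step 3: v brought to 10 mL → factor = 10 mL/v
Step 4: 400 μL brought to 3000 μL → factor 3000/400 = 7.5
Step 5: 1000 μL + 99 mL = 1 × 10^5 μL total → factor 1 × 10^5/1000 = 100
Product of known-step factors = 75000
Overall factor = 4.00 × 10^7 cells/mL / (26.7 cells/mL) = 1.4981 × 10^6
Step-3 factor = 1.4981 × 10^6 / 75000 = 19.975
v = 10 mL / 19.975 = 0.501 mL

0.501 mL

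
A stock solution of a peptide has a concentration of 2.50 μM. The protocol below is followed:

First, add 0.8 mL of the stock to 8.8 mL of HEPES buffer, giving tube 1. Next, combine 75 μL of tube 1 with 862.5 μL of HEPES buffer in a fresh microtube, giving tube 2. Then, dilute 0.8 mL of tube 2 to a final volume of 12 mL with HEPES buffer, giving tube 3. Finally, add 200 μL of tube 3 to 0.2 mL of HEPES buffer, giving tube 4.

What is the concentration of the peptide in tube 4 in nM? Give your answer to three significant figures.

Step 1: 0.8 mL + 8.8 mL = 9.6 mL total → factor 9.6/0.8 = 12
Step 2: 75 μL + 862.5 μL = 937.5 μL total → factor 937.5/75 = 12.5
Step 3: 0.8 mL brought to 12 mL → factor 12/0.8 = 15
Step 4: 200 μL + 0.2 mL = 400 μL total → factor 400/200 = 2
Overall dilution factor = 12 × 12.5 × 15 × 2 = 4500
Final = 2.50 μM / 4500 = 0.0005556 μM = 0.556 nM

0.556 nM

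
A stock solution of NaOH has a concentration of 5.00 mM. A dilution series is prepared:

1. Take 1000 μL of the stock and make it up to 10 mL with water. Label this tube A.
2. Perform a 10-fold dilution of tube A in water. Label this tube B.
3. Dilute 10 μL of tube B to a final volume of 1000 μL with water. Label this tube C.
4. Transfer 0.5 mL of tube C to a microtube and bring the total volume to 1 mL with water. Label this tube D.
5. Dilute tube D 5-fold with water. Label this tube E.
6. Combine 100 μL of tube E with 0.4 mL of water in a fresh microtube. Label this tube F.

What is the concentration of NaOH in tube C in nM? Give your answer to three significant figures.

500 nM

Step 1: 1000 μL brought to 10 mL → factor 10000/1000 = 10
Step 2: 10-fold → factor 10
Step 3: 10 μL brought to 1000 μL → factor 1000/10 = 100
Dilution factor through tube C = 10 × 10 × 100 = 10000
[tube C] = 5.00 mM / 10000 = 0.0005000 mM = 500 nM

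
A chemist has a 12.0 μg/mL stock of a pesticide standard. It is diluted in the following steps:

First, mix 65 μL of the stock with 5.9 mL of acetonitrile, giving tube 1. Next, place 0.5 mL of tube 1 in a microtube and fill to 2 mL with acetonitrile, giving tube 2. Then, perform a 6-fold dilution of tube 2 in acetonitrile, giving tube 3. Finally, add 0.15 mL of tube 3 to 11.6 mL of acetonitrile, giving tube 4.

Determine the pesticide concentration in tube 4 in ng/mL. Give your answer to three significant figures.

0.0696 ng/mL

Step 1: 65 μL + 5.9 mL = 5965 μL total → factor 5965/65 = 91.769
Step 2: 0.5 mL brought to 2 mL → factor 2/0.5 = 4
Step 3: 6-fold → factor 6
Step 4: 0.15 mL + 11.6 mL = 11.75 mL total → factor 11.75/0.15 = 78.333
Overall dilution factor = 91.769 × 4 × 6 × 78.333 = 1.7253 × 10^5
Final = 12.0 μg/mL / 1.7253 × 10^5 = 6.955 × 10^-5 μg/mL = 0.0696 ng/mL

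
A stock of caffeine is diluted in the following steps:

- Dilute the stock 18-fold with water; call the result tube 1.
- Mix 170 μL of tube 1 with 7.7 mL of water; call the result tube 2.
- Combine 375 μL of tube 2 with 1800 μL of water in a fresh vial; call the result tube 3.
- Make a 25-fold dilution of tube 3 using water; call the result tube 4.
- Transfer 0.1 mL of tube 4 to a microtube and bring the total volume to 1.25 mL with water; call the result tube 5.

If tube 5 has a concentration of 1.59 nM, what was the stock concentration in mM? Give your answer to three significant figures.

2.40 mM

Step 1: 18-fold → factor 18
Step 2: 170 μL + 7.7 mL = 7870 μL total → factor 7870/170 = 46.294
Step 3: 375 μL + 1800 μL = 2175 μL total → factor 2175/375 = 5.8
Step 4: 25-fold → factor 25
Step 5: 0.1 mL brought to 1.25 mL → factor 1.25/0.1 = 12.5
Overall dilution factor = 18 × 46.294 × 5.8 × 25 × 12.5 = 1.5103 × 10^6
Stock = 1.59 nM × 1.5103 × 10^6 = 2.401 × 10^6 nM = 2.40 mM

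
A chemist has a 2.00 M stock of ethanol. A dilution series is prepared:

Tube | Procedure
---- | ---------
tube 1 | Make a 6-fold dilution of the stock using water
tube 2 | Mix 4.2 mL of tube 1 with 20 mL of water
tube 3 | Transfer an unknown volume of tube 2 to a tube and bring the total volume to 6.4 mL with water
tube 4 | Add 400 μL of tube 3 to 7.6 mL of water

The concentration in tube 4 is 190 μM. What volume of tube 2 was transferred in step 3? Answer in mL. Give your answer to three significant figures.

Step 1: 6-fold → factor 6
Step 2: 4.2 mL + 20 mL = 24.2 mL total → factor 24.2/4.2 = 5.7619
Step 3: v brought to 6.4 mL → factor = 6.4 mL/v
Step 4: 400 μL + 7.6 mL = 8000 μL total → factor 8000/400 = 20
Product of known-step factors = 691.43
Overall factor = 2.00 M / (190 μM) = 10526
Step-3 factor = 10526 / 691.43 = 15.224
v = 6.4 mL / 15.224 = 0.420 mL

0.420 mL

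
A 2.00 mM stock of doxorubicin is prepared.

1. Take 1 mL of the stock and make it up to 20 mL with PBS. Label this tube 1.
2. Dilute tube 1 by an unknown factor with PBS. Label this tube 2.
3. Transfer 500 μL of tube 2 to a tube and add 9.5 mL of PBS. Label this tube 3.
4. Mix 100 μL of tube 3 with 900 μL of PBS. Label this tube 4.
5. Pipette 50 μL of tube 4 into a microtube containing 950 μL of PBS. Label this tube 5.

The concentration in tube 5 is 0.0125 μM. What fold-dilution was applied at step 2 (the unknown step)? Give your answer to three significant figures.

2.00-fold

Step 1: 1 mL brought to 20 mL → factor 20/1 = 20
Step 2: unknown factor x
Step 3: 500 μL + 9.5 mL = 10000 μL total → factor 10000/500 = 20
Step 4: 100 μL + 900 μL = 1000 μL total → factor 1000/100 = 10
Step 5: 50 μL + 950 μL = 1000 μL total → factor 1000/50 = 20
Product of known-step factors = 80000
Overall factor = 2.00 mM / (0.0125 μM) = 1.6 × 10^5
x = 1.6 × 10^5 / 80000 = 2.00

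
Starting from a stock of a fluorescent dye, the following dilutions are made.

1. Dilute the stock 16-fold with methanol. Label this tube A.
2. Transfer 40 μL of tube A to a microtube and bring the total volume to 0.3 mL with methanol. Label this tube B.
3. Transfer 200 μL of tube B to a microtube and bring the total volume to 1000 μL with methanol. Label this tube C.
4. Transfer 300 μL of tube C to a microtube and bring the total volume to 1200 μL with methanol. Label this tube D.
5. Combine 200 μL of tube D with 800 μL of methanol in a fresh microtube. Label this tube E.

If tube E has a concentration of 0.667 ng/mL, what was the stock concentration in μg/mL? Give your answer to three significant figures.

8.00 μg/mL

Step 1: 16-fold → factor 16
Step 2: 40 μL brought to 0.3 mL → factor 300/40 = 7.5
Step 3: 200 μL brought to 1000 μL → factor 1000/200 = 5
Step 4: 300 μL brought to 1200 μL → factor 1200/300 = 4
Step 5: 200 μL + 800 μL = 1000 μL total → factor 1000/200 = 5
Overall dilution factor = 16 × 7.5 × 5 × 4 × 5 = 12000
Stock = 0.667 ng/mL × 12000 = 8004 ng/mL = 8.00 μg/mL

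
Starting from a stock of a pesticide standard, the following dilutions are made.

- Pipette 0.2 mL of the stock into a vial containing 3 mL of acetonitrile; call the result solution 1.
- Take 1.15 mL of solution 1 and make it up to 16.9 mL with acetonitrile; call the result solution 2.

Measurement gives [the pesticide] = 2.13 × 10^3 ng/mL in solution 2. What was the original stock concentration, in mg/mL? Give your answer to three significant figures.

0.501 mg/mL

Step 1: 0.2 mL + 3 mL = 3.2 mL total → factor 3.2/0.2 = 16
Step 2: 1.15 mL brought to 16.9 mL → factor 16.9/1.15 = 14.696
Overall dilution factor = 16 × 14.696 = 235.13
Stock = 2.13 × 10^3 ng/mL × 235.13 = 5.008 × 10^5 ng/mL = 0.501 mg/mL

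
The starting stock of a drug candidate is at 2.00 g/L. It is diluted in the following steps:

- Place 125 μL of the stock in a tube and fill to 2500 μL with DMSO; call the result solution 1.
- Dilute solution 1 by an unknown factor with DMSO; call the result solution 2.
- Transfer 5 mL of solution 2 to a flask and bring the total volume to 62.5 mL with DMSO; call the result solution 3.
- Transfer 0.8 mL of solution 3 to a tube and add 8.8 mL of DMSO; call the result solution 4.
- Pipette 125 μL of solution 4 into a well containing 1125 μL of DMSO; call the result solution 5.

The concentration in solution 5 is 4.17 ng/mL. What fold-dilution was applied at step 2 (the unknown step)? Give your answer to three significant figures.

16.0-fold

Step 1: 125 μL brought to 2500 μL → factor 2500/125 = 20
Step 2: unknown factor x
Step 3: 5 mL brought to 62.5 mL → factor 62.5/5 = 12.5
Step 4: 0.8 mL + 8.8 mL = 9.6 mL total → factor 9.6/0.8 = 12
Step 5: 125 μL + 1125 μL = 1250 μL total → factor 1250/125 = 10
Product of known-step factors = 30000
Overall factor = 2.00 g/L / (4.17 ng/mL) = 4.7962 × 10^5
x = 4.7962 × 10^5 / 30000 = 16.0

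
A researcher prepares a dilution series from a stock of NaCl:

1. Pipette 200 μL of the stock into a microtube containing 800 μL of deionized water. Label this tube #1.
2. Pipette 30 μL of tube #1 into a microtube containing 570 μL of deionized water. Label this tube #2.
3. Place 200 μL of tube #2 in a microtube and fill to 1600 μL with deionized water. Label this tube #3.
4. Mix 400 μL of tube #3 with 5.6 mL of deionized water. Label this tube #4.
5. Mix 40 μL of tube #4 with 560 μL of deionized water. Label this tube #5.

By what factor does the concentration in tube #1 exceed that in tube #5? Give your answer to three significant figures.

3.60 × 10^4

Step 1: 200 μL + 800 μL = 1000 μL total → factor 1000/200 = 5
Step 2: 30 μL + 570 μL = 600 μL total → factor 600/30 = 20
Step 3: 200 μL brought to 1600 μL → factor 1600/200 = 8
Step 4: 400 μL + 5.6 mL = 6000 μL total → factor 6000/400 = 15
Step 5: 40 μL + 560 μL = 600 μL total → factor 600/40 = 15
Dilution factor to tube #1 = 5; to tube #5 = 1.8 × 10^5
[tube #1]/[tube #5] = (factor to tube #5)/(factor to tube #1) = 1.8 × 10^5/5 = 3.60 × 10^4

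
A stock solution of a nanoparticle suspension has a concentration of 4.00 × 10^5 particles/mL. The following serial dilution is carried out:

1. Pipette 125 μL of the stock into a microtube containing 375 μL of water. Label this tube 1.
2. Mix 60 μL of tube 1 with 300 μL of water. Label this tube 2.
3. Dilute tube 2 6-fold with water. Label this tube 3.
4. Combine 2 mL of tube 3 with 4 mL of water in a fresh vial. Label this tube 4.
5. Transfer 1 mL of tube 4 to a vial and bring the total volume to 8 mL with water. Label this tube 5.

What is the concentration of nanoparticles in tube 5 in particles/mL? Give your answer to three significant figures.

Step 1: 125 μL + 375 μL = 500 μL total → factor 500/125 = 4
Step 2: 60 μL + 300 μL = 360 μL total → factor 360/60 = 6
Step 3: 6-fold → factor 6
Step 4: 2 mL + 4 mL = 6 mL total → factor 6/2 = 3
Step 5: 1 mL brought to 8 mL → factor 8/1 = 8
Overall dilution factor = 4 × 6 × 6 × 3 × 8 = 3456
Final = 4.00 × 10^5 particles/mL / 3456 = 116 particles/mL

116 particles/mL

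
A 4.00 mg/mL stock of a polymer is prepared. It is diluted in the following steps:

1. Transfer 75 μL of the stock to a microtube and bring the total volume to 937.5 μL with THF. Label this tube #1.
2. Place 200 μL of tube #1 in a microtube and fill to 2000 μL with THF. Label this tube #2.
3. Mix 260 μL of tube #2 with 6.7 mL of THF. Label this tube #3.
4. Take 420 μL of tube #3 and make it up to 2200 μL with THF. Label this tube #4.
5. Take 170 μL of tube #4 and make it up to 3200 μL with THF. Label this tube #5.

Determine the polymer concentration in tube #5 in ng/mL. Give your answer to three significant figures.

Step 1: 75 μL brought to 937.5 μL → factor 937.5/75 = 12.5
Step 2: 200 μL brought to 2000 μL → factor 2000/200 = 10
Step 3: 260 μL + 6.7 mL = 6960 μL total → factor 6960/260 = 26.769
Step 4: 420 μL brought to 2200 μL → factor 2200/420 = 5.2381
Step 5: 170 μL brought to 3200 μL → factor 3200/170 = 18.824
Overall dilution factor = 12.5 × 10 × 26.769 × 5.2381 × 18.824 = 3.2993 × 10^5
Final = 4.00 mg/mL / 3.2993 × 10^5 = 1.212 × 10^-5 mg/mL = 12.1 ng/mL

12.1 ng/mL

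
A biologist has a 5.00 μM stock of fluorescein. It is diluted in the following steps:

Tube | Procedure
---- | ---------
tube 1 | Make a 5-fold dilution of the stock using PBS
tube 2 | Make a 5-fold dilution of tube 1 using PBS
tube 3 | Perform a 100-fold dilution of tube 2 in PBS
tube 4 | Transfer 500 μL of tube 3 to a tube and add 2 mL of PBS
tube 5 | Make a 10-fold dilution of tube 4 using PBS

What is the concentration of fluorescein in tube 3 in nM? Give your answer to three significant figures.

2.00 nM

Step 1: 5-fold → factor 5
Step 2: 5-fold → factor 5
Step 3: 100-fold → factor 100
Dilution factor through tube 3 = 5 × 5 × 100 = 2500
[tube 3] = 5.00 μM / 2500 = 0.002000 μM = 2.00 nM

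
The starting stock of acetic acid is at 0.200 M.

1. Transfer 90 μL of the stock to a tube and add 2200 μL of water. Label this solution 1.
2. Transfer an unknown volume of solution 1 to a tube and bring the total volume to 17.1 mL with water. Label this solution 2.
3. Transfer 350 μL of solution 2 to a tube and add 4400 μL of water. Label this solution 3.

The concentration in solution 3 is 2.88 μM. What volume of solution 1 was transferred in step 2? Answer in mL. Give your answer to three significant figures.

Step 1: 90 μL + 2200 μL = 2290 μL total → factor 2290/90 = 25.444
Step 2: v brought to 17.1 mL → factor = 17.1 mL/v
Step 3: 350 μL + 4400 μL = 4750 μL total → factor 4750/350 = 13.571
Product of known-step factors = 345.32
Overall factor = 0.200 M / (2.88 μM) = 69444
Step-2 factor = 69444 / 345.32 = 201.1
v = 17.1 mL / 201.1 = 0.0850 mL

0.0850 mL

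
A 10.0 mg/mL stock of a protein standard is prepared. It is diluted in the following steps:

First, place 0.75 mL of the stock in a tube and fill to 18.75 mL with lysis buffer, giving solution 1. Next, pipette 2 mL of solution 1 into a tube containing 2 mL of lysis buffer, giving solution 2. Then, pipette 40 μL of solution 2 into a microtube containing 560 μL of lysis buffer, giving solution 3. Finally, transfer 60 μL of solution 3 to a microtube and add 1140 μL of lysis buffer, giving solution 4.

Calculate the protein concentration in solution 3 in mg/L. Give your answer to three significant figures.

13.3 mg/L

Step 1: 0.75 mL brought to 18.75 mL → factor 18.75/0.75 = 25
Step 2: 2 mL + 2 mL = 4 mL total → factor 4/2 = 2
Step 3: 40 μL + 560 μL = 600 μL total → factor 600/40 = 15
Dilution factor through solution 3 = 25 × 2 × 15 = 750
[solution 3] = 10.0 mg/mL / 750 = 0.01333 mg/mL = 13.3 mg/L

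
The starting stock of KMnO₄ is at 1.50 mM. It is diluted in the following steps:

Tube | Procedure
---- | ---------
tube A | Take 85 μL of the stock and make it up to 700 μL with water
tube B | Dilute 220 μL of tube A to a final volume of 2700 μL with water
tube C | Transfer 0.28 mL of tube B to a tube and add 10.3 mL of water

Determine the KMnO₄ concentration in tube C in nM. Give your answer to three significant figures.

393 nM

Step 1: 85 μL brought to 700 μL → factor 700/85 = 8.2353
Step 2: 220 μL brought to 2700 μL → factor 2700/220 = 12.273
Step 3: 0.28 mL + 10.3 mL = 10.58 mL total → factor 10.58/0.28 = 37.786
Overall dilution factor = 8.2353 × 12.273 × 37.786 = 3819
Final = 1.50 mM / 3819 = 0.0003928 mM = 393 nM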